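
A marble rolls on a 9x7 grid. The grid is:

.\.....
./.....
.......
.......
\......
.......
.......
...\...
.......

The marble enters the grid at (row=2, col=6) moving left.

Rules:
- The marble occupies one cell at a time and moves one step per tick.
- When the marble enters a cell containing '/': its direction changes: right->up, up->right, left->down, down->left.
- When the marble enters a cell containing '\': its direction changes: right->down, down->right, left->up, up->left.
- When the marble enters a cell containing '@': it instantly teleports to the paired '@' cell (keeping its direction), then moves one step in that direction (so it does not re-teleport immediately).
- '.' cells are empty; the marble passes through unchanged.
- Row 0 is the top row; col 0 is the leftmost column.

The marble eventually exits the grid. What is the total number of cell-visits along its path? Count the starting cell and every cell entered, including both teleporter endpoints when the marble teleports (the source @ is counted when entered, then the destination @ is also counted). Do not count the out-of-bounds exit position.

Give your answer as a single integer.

Answer: 7

Derivation:
Step 1: enter (2,6), '.' pass, move left to (2,5)
Step 2: enter (2,5), '.' pass, move left to (2,4)
Step 3: enter (2,4), '.' pass, move left to (2,3)
Step 4: enter (2,3), '.' pass, move left to (2,2)
Step 5: enter (2,2), '.' pass, move left to (2,1)
Step 6: enter (2,1), '.' pass, move left to (2,0)
Step 7: enter (2,0), '.' pass, move left to (2,-1)
Step 8: at (2,-1) — EXIT via left edge, pos 2
Path length (cell visits): 7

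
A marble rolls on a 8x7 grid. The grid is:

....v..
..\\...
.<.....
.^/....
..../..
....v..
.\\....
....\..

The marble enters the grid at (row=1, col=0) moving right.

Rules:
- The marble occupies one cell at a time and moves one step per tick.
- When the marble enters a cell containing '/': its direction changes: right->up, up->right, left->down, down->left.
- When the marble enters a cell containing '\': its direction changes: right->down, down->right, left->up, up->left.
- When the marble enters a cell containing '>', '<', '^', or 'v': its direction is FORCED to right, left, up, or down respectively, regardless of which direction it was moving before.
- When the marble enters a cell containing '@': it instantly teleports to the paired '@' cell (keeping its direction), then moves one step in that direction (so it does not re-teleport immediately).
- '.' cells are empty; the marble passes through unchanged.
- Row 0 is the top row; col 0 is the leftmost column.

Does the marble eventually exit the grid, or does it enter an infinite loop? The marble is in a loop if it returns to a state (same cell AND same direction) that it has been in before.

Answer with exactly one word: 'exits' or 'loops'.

Answer: exits

Derivation:
Step 1: enter (1,0), '.' pass, move right to (1,1)
Step 2: enter (1,1), '.' pass, move right to (1,2)
Step 3: enter (1,2), '\' deflects right->down, move down to (2,2)
Step 4: enter (2,2), '.' pass, move down to (3,2)
Step 5: enter (3,2), '/' deflects down->left, move left to (3,1)
Step 6: enter (3,1), '^' forces left->up, move up to (2,1)
Step 7: enter (2,1), '<' forces up->left, move left to (2,0)
Step 8: enter (2,0), '.' pass, move left to (2,-1)
Step 9: at (2,-1) — EXIT via left edge, pos 2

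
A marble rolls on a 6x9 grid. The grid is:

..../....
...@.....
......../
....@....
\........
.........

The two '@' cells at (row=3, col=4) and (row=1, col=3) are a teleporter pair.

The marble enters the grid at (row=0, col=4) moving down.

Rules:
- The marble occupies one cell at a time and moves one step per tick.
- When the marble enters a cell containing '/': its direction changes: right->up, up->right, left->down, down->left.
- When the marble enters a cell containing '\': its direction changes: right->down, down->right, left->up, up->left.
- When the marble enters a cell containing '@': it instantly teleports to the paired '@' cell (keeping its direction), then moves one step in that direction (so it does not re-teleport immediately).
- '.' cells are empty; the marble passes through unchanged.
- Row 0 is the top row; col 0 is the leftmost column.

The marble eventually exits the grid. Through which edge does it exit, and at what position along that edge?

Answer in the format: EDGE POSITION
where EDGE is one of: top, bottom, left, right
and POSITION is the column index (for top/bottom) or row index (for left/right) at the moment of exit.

Step 1: enter (0,4), '/' deflects down->left, move left to (0,3)
Step 2: enter (0,3), '.' pass, move left to (0,2)
Step 3: enter (0,2), '.' pass, move left to (0,1)
Step 4: enter (0,1), '.' pass, move left to (0,0)
Step 5: enter (0,0), '.' pass, move left to (0,-1)
Step 6: at (0,-1) — EXIT via left edge, pos 0

Answer: left 0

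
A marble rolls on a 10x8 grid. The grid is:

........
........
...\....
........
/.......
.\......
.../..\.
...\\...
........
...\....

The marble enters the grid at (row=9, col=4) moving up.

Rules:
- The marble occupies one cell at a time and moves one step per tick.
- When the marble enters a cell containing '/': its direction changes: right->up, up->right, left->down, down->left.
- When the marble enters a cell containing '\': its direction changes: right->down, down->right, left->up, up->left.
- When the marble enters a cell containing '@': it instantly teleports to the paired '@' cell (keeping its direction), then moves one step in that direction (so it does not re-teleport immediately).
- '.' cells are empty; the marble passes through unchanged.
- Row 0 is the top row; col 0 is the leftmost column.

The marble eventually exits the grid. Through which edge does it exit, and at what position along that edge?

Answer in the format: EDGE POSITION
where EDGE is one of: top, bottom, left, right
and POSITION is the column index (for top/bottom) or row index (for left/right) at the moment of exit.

Step 1: enter (9,4), '.' pass, move up to (8,4)
Step 2: enter (8,4), '.' pass, move up to (7,4)
Step 3: enter (7,4), '\' deflects up->left, move left to (7,3)
Step 4: enter (7,3), '\' deflects left->up, move up to (6,3)
Step 5: enter (6,3), '/' deflects up->right, move right to (6,4)
Step 6: enter (6,4), '.' pass, move right to (6,5)
Step 7: enter (6,5), '.' pass, move right to (6,6)
Step 8: enter (6,6), '\' deflects right->down, move down to (7,6)
Step 9: enter (7,6), '.' pass, move down to (8,6)
Step 10: enter (8,6), '.' pass, move down to (9,6)
Step 11: enter (9,6), '.' pass, move down to (10,6)
Step 12: at (10,6) — EXIT via bottom edge, pos 6

Answer: bottom 6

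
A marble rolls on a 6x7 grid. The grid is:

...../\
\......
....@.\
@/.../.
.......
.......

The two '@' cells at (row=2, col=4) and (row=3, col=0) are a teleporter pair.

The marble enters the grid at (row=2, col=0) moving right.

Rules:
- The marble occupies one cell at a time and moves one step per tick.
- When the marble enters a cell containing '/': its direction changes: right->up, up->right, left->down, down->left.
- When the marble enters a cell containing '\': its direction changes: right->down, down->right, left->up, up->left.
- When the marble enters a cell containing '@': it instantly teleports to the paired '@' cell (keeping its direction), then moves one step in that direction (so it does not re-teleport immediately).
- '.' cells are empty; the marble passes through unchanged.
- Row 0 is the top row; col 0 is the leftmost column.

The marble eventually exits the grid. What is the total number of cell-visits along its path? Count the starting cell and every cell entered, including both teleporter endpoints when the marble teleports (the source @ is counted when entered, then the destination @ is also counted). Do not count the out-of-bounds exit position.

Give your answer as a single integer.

Step 1: enter (2,0), '.' pass, move right to (2,1)
Step 2: enter (2,1), '.' pass, move right to (2,2)
Step 3: enter (2,2), '.' pass, move right to (2,3)
Step 4: enter (2,3), '.' pass, move right to (2,4)
Step 5: enter (2,4), '@' teleport (2,4)->(3,0), also enter (3,0), move right to (3,1)
Step 6: enter (3,1), '/' deflects right->up, move up to (2,1)
Step 7: enter (2,1), '.' pass, move up to (1,1)
Step 8: enter (1,1), '.' pass, move up to (0,1)
Step 9: enter (0,1), '.' pass, move up to (-1,1)
Step 10: at (-1,1) — EXIT via top edge, pos 1
Path length (cell visits): 10

Answer: 10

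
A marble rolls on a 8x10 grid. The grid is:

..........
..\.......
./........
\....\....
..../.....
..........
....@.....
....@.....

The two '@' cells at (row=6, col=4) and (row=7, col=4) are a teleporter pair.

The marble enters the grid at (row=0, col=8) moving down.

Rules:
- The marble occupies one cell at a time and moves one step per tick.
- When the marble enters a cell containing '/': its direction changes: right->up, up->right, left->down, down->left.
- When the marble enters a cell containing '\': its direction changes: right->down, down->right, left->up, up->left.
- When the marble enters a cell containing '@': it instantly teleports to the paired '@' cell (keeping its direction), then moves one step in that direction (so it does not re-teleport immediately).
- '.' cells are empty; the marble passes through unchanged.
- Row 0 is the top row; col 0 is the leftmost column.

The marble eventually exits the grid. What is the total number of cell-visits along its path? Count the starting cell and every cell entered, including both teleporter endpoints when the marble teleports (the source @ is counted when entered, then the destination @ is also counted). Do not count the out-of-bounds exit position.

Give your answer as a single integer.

Step 1: enter (0,8), '.' pass, move down to (1,8)
Step 2: enter (1,8), '.' pass, move down to (2,8)
Step 3: enter (2,8), '.' pass, move down to (3,8)
Step 4: enter (3,8), '.' pass, move down to (4,8)
Step 5: enter (4,8), '.' pass, move down to (5,8)
Step 6: enter (5,8), '.' pass, move down to (6,8)
Step 7: enter (6,8), '.' pass, move down to (7,8)
Step 8: enter (7,8), '.' pass, move down to (8,8)
Step 9: at (8,8) — EXIT via bottom edge, pos 8
Path length (cell visits): 8

Answer: 8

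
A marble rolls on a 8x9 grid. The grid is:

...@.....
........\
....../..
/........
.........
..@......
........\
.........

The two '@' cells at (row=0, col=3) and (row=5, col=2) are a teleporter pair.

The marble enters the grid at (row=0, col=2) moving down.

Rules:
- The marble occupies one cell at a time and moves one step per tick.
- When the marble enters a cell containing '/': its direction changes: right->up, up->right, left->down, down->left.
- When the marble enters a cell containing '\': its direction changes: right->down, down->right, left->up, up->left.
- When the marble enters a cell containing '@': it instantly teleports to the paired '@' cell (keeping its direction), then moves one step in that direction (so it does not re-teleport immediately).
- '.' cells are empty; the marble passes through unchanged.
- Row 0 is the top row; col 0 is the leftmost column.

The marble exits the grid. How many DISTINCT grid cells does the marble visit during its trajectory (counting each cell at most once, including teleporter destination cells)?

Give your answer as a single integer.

Step 1: enter (0,2), '.' pass, move down to (1,2)
Step 2: enter (1,2), '.' pass, move down to (2,2)
Step 3: enter (2,2), '.' pass, move down to (3,2)
Step 4: enter (3,2), '.' pass, move down to (4,2)
Step 5: enter (4,2), '.' pass, move down to (5,2)
Step 6: enter (5,2), '@' teleport (5,2)->(0,3), also enter (0,3), move down to (1,3)
Step 7: enter (1,3), '.' pass, move down to (2,3)
Step 8: enter (2,3), '.' pass, move down to (3,3)
Step 9: enter (3,3), '.' pass, move down to (4,3)
Step 10: enter (4,3), '.' pass, move down to (5,3)
Step 11: enter (5,3), '.' pass, move down to (6,3)
Step 12: enter (6,3), '.' pass, move down to (7,3)
Step 13: enter (7,3), '.' pass, move down to (8,3)
Step 14: at (8,3) — EXIT via bottom edge, pos 3
Distinct cells visited: 14 (path length 14)

Answer: 14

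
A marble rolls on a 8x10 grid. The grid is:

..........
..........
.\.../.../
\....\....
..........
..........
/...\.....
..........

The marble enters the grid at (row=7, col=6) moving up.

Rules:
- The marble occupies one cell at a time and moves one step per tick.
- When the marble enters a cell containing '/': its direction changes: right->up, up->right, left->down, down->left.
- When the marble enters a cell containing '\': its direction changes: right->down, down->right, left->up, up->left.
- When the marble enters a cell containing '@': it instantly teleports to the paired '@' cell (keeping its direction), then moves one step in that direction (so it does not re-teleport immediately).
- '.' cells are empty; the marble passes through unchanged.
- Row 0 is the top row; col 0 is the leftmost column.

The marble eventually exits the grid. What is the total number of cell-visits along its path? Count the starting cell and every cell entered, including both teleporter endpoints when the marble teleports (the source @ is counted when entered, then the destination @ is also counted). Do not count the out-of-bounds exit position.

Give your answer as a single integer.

Step 1: enter (7,6), '.' pass, move up to (6,6)
Step 2: enter (6,6), '.' pass, move up to (5,6)
Step 3: enter (5,6), '.' pass, move up to (4,6)
Step 4: enter (4,6), '.' pass, move up to (3,6)
Step 5: enter (3,6), '.' pass, move up to (2,6)
Step 6: enter (2,6), '.' pass, move up to (1,6)
Step 7: enter (1,6), '.' pass, move up to (0,6)
Step 8: enter (0,6), '.' pass, move up to (-1,6)
Step 9: at (-1,6) — EXIT via top edge, pos 6
Path length (cell visits): 8

Answer: 8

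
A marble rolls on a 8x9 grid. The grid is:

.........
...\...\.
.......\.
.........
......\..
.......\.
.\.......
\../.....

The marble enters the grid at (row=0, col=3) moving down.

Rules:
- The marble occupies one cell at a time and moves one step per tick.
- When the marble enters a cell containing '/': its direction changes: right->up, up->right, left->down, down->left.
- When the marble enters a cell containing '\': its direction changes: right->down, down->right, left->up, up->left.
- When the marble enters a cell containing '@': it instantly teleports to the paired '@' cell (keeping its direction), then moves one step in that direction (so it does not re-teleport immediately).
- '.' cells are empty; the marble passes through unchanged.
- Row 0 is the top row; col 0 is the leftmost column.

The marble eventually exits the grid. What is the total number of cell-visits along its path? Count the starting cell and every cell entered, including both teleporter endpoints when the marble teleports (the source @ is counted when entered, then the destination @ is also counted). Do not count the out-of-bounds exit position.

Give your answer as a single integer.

Answer: 8

Derivation:
Step 1: enter (0,3), '.' pass, move down to (1,3)
Step 2: enter (1,3), '\' deflects down->right, move right to (1,4)
Step 3: enter (1,4), '.' pass, move right to (1,5)
Step 4: enter (1,5), '.' pass, move right to (1,6)
Step 5: enter (1,6), '.' pass, move right to (1,7)
Step 6: enter (1,7), '\' deflects right->down, move down to (2,7)
Step 7: enter (2,7), '\' deflects down->right, move right to (2,8)
Step 8: enter (2,8), '.' pass, move right to (2,9)
Step 9: at (2,9) — EXIT via right edge, pos 2
Path length (cell visits): 8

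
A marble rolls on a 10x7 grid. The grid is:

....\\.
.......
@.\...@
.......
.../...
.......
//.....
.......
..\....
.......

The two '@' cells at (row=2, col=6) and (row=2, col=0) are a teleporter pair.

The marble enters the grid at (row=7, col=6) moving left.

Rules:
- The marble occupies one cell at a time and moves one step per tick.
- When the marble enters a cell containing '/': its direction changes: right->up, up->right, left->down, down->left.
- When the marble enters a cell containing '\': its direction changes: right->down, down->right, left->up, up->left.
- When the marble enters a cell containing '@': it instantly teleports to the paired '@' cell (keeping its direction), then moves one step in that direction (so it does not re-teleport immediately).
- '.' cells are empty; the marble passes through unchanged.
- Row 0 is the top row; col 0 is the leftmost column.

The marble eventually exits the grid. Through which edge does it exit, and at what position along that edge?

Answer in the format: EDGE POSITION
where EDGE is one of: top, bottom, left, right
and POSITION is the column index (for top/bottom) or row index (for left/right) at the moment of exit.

Step 1: enter (7,6), '.' pass, move left to (7,5)
Step 2: enter (7,5), '.' pass, move left to (7,4)
Step 3: enter (7,4), '.' pass, move left to (7,3)
Step 4: enter (7,3), '.' pass, move left to (7,2)
Step 5: enter (7,2), '.' pass, move left to (7,1)
Step 6: enter (7,1), '.' pass, move left to (7,0)
Step 7: enter (7,0), '.' pass, move left to (7,-1)
Step 8: at (7,-1) — EXIT via left edge, pos 7

Answer: left 7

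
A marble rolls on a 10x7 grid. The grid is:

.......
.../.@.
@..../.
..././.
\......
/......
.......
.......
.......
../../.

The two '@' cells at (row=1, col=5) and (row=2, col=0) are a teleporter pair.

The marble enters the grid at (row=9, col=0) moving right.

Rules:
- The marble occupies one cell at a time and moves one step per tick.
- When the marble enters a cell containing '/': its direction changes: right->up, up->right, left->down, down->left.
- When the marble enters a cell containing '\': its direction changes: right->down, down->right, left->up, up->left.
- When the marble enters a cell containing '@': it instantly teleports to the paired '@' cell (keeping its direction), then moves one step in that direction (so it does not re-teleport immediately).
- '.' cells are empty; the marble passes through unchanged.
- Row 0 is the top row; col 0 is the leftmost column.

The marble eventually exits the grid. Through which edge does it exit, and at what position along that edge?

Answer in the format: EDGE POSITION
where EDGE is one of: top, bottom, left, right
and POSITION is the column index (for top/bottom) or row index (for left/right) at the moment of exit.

Step 1: enter (9,0), '.' pass, move right to (9,1)
Step 2: enter (9,1), '.' pass, move right to (9,2)
Step 3: enter (9,2), '/' deflects right->up, move up to (8,2)
Step 4: enter (8,2), '.' pass, move up to (7,2)
Step 5: enter (7,2), '.' pass, move up to (6,2)
Step 6: enter (6,2), '.' pass, move up to (5,2)
Step 7: enter (5,2), '.' pass, move up to (4,2)
Step 8: enter (4,2), '.' pass, move up to (3,2)
Step 9: enter (3,2), '.' pass, move up to (2,2)
Step 10: enter (2,2), '.' pass, move up to (1,2)
Step 11: enter (1,2), '.' pass, move up to (0,2)
Step 12: enter (0,2), '.' pass, move up to (-1,2)
Step 13: at (-1,2) — EXIT via top edge, pos 2

Answer: top 2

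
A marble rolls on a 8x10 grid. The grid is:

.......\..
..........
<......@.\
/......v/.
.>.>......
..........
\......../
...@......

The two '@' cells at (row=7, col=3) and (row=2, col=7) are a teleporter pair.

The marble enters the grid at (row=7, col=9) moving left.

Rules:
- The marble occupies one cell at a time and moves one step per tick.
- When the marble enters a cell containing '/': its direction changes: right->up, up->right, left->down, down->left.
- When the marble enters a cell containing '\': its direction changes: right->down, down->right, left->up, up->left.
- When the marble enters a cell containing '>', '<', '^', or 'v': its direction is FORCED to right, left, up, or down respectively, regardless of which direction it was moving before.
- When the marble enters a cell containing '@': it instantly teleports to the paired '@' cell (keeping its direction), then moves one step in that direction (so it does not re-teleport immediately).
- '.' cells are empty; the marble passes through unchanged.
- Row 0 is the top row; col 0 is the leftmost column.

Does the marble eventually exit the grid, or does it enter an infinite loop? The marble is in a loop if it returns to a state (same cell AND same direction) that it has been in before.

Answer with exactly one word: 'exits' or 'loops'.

Answer: exits

Derivation:
Step 1: enter (7,9), '.' pass, move left to (7,8)
Step 2: enter (7,8), '.' pass, move left to (7,7)
Step 3: enter (7,7), '.' pass, move left to (7,6)
Step 4: enter (7,6), '.' pass, move left to (7,5)
Step 5: enter (7,5), '.' pass, move left to (7,4)
Step 6: enter (7,4), '.' pass, move left to (7,3)
Step 7: enter (7,3), '@' teleport (7,3)->(2,7), also enter (2,7), move left to (2,6)
Step 8: enter (2,6), '.' pass, move left to (2,5)
Step 9: enter (2,5), '.' pass, move left to (2,4)
Step 10: enter (2,4), '.' pass, move left to (2,3)
Step 11: enter (2,3), '.' pass, move left to (2,2)
Step 12: enter (2,2), '.' pass, move left to (2,1)
Step 13: enter (2,1), '.' pass, move left to (2,0)
Step 14: enter (2,0), '<' forces left->left, move left to (2,-1)
Step 15: at (2,-1) — EXIT via left edge, pos 2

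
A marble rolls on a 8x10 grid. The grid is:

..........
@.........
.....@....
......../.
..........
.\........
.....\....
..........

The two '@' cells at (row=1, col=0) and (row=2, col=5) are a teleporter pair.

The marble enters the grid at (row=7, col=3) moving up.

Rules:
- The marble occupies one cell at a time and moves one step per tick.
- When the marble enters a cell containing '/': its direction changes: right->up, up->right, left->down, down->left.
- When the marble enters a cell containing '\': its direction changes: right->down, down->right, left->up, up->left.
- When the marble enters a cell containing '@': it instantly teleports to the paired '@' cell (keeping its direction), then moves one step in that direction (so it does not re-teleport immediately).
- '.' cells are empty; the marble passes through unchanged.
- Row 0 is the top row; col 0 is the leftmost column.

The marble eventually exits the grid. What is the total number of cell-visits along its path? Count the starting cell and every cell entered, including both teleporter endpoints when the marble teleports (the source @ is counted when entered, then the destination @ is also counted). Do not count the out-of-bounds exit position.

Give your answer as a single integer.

Step 1: enter (7,3), '.' pass, move up to (6,3)
Step 2: enter (6,3), '.' pass, move up to (5,3)
Step 3: enter (5,3), '.' pass, move up to (4,3)
Step 4: enter (4,3), '.' pass, move up to (3,3)
Step 5: enter (3,3), '.' pass, move up to (2,3)
Step 6: enter (2,3), '.' pass, move up to (1,3)
Step 7: enter (1,3), '.' pass, move up to (0,3)
Step 8: enter (0,3), '.' pass, move up to (-1,3)
Step 9: at (-1,3) — EXIT via top edge, pos 3
Path length (cell visits): 8

Answer: 8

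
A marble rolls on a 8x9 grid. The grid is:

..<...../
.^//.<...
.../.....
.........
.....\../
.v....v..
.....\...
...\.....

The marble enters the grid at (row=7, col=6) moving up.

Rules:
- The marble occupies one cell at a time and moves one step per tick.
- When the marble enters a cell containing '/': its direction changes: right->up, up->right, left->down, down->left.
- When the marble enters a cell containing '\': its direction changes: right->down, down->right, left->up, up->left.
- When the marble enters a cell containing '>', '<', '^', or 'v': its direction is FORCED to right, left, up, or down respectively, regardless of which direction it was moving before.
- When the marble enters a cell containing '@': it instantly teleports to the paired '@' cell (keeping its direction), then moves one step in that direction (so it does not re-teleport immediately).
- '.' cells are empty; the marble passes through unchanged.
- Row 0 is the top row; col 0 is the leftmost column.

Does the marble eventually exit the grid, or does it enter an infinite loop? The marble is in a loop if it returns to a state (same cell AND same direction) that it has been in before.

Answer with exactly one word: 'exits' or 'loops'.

Step 1: enter (7,6), '.' pass, move up to (6,6)
Step 2: enter (6,6), '.' pass, move up to (5,6)
Step 3: enter (5,6), 'v' forces up->down, move down to (6,6)
Step 4: enter (6,6), '.' pass, move down to (7,6)
Step 5: enter (7,6), '.' pass, move down to (8,6)
Step 6: at (8,6) — EXIT via bottom edge, pos 6

Answer: exits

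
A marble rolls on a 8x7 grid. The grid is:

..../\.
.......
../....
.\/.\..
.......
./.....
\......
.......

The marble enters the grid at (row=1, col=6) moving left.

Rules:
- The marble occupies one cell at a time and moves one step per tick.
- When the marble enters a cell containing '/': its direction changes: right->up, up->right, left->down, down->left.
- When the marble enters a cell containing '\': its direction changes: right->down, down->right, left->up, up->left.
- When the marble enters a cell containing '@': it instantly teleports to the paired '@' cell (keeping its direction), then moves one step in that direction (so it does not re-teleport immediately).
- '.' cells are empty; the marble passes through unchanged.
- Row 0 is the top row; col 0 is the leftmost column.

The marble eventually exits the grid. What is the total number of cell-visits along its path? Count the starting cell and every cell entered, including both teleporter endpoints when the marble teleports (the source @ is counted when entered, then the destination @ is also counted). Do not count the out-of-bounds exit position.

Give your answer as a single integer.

Step 1: enter (1,6), '.' pass, move left to (1,5)
Step 2: enter (1,5), '.' pass, move left to (1,4)
Step 3: enter (1,4), '.' pass, move left to (1,3)
Step 4: enter (1,3), '.' pass, move left to (1,2)
Step 5: enter (1,2), '.' pass, move left to (1,1)
Step 6: enter (1,1), '.' pass, move left to (1,0)
Step 7: enter (1,0), '.' pass, move left to (1,-1)
Step 8: at (1,-1) — EXIT via left edge, pos 1
Path length (cell visits): 7

Answer: 7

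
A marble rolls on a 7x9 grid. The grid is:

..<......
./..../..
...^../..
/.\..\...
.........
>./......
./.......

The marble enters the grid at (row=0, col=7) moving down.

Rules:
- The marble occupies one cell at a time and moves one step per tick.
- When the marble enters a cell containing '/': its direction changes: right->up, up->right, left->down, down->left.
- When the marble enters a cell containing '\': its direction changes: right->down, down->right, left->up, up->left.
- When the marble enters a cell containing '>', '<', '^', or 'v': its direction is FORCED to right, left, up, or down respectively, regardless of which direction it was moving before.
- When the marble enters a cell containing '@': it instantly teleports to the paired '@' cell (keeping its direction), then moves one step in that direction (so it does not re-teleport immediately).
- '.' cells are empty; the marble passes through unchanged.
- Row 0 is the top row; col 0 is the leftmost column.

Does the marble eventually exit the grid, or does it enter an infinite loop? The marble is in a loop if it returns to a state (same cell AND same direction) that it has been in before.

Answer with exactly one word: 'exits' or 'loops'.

Answer: exits

Derivation:
Step 1: enter (0,7), '.' pass, move down to (1,7)
Step 2: enter (1,7), '.' pass, move down to (2,7)
Step 3: enter (2,7), '.' pass, move down to (3,7)
Step 4: enter (3,7), '.' pass, move down to (4,7)
Step 5: enter (4,7), '.' pass, move down to (5,7)
Step 6: enter (5,7), '.' pass, move down to (6,7)
Step 7: enter (6,7), '.' pass, move down to (7,7)
Step 8: at (7,7) — EXIT via bottom edge, pos 7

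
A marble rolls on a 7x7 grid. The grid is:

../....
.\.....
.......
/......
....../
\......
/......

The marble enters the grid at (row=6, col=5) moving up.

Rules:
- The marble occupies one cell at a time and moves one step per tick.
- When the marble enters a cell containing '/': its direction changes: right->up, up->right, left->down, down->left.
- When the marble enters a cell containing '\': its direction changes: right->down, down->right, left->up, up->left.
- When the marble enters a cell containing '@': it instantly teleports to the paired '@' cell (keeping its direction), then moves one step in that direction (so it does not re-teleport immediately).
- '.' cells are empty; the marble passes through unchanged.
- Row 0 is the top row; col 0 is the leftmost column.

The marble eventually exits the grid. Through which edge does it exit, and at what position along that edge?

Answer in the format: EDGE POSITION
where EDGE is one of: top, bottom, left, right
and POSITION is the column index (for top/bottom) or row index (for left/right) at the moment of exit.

Answer: top 5

Derivation:
Step 1: enter (6,5), '.' pass, move up to (5,5)
Step 2: enter (5,5), '.' pass, move up to (4,5)
Step 3: enter (4,5), '.' pass, move up to (3,5)
Step 4: enter (3,5), '.' pass, move up to (2,5)
Step 5: enter (2,5), '.' pass, move up to (1,5)
Step 6: enter (1,5), '.' pass, move up to (0,5)
Step 7: enter (0,5), '.' pass, move up to (-1,5)
Step 8: at (-1,5) — EXIT via top edge, pos 5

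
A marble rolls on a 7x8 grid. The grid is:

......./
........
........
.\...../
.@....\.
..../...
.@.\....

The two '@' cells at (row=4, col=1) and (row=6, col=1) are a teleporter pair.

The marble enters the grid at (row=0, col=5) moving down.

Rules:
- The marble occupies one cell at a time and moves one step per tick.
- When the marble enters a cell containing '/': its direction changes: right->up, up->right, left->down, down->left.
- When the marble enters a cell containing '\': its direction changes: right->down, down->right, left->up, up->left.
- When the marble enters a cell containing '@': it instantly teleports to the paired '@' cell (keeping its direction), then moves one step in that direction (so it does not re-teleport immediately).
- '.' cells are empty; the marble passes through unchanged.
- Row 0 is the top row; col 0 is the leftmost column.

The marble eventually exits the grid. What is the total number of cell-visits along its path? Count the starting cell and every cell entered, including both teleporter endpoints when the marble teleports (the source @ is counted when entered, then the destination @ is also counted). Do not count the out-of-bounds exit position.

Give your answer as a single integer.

Step 1: enter (0,5), '.' pass, move down to (1,5)
Step 2: enter (1,5), '.' pass, move down to (2,5)
Step 3: enter (2,5), '.' pass, move down to (3,5)
Step 4: enter (3,5), '.' pass, move down to (4,5)
Step 5: enter (4,5), '.' pass, move down to (5,5)
Step 6: enter (5,5), '.' pass, move down to (6,5)
Step 7: enter (6,5), '.' pass, move down to (7,5)
Step 8: at (7,5) — EXIT via bottom edge, pos 5
Path length (cell visits): 7

Answer: 7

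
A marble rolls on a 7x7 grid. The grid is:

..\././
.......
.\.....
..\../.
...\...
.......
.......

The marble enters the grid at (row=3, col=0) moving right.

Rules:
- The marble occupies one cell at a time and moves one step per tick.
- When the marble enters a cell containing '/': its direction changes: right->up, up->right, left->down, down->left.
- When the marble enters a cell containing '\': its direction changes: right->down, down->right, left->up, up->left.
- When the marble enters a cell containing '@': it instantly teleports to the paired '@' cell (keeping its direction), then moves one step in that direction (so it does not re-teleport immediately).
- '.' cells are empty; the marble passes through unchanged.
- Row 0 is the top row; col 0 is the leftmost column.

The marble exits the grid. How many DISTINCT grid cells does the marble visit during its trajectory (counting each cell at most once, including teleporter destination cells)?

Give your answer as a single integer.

Answer: 6

Derivation:
Step 1: enter (3,0), '.' pass, move right to (3,1)
Step 2: enter (3,1), '.' pass, move right to (3,2)
Step 3: enter (3,2), '\' deflects right->down, move down to (4,2)
Step 4: enter (4,2), '.' pass, move down to (5,2)
Step 5: enter (5,2), '.' pass, move down to (6,2)
Step 6: enter (6,2), '.' pass, move down to (7,2)
Step 7: at (7,2) — EXIT via bottom edge, pos 2
Distinct cells visited: 6 (path length 6)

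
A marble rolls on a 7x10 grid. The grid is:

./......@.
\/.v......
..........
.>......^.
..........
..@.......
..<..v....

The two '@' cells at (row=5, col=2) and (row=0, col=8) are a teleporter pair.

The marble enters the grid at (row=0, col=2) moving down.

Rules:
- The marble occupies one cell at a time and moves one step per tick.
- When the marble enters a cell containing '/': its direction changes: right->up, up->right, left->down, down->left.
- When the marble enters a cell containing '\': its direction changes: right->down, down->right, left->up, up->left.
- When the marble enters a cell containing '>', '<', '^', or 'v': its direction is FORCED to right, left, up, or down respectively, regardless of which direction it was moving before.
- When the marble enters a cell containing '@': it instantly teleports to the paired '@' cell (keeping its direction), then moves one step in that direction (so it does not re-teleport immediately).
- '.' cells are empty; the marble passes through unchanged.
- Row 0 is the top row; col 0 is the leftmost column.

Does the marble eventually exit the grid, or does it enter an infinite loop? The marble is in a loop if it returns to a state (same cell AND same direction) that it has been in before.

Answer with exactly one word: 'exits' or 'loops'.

Step 1: enter (0,2), '.' pass, move down to (1,2)
Step 2: enter (1,2), '.' pass, move down to (2,2)
Step 3: enter (2,2), '.' pass, move down to (3,2)
Step 4: enter (3,2), '.' pass, move down to (4,2)
Step 5: enter (4,2), '.' pass, move down to (5,2)
Step 6: enter (5,2), '@' teleport (5,2)->(0,8), also enter (0,8), move down to (1,8)
Step 7: enter (1,8), '.' pass, move down to (2,8)
Step 8: enter (2,8), '.' pass, move down to (3,8)
Step 9: enter (3,8), '^' forces down->up, move up to (2,8)
Step 10: enter (2,8), '.' pass, move up to (1,8)
Step 11: enter (1,8), '.' pass, move up to (0,8)
Step 12: enter (0,8), '@' teleport (0,8)->(5,2), also enter (5,2), move up to (4,2)
Step 13: enter (4,2), '.' pass, move up to (3,2)
Step 14: enter (3,2), '.' pass, move up to (2,2)
Step 15: enter (2,2), '.' pass, move up to (1,2)
Step 16: enter (1,2), '.' pass, move up to (0,2)
Step 17: enter (0,2), '.' pass, move up to (-1,2)
Step 18: at (-1,2) — EXIT via top edge, pos 2

Answer: exits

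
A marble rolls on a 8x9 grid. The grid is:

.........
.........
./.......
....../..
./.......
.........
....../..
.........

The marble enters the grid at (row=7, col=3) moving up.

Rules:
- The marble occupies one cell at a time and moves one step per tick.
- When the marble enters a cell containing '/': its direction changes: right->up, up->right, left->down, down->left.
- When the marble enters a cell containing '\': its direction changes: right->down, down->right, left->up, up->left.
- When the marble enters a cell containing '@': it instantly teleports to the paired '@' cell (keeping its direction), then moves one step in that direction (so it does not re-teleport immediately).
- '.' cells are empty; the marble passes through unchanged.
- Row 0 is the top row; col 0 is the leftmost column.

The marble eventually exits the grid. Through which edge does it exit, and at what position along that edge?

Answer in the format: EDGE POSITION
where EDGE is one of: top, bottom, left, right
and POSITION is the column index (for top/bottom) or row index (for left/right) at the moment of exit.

Step 1: enter (7,3), '.' pass, move up to (6,3)
Step 2: enter (6,3), '.' pass, move up to (5,3)
Step 3: enter (5,3), '.' pass, move up to (4,3)
Step 4: enter (4,3), '.' pass, move up to (3,3)
Step 5: enter (3,3), '.' pass, move up to (2,3)
Step 6: enter (2,3), '.' pass, move up to (1,3)
Step 7: enter (1,3), '.' pass, move up to (0,3)
Step 8: enter (0,3), '.' pass, move up to (-1,3)
Step 9: at (-1,3) — EXIT via top edge, pos 3

Answer: top 3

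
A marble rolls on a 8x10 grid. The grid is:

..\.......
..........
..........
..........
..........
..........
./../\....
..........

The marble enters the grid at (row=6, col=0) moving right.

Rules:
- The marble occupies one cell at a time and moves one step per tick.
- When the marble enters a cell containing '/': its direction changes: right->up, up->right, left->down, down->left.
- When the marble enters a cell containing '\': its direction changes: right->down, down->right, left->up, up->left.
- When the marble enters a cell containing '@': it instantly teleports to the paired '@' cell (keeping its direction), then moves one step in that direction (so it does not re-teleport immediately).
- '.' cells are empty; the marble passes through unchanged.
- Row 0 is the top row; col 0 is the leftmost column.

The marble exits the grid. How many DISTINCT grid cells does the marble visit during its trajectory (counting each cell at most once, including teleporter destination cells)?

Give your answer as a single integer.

Step 1: enter (6,0), '.' pass, move right to (6,1)
Step 2: enter (6,1), '/' deflects right->up, move up to (5,1)
Step 3: enter (5,1), '.' pass, move up to (4,1)
Step 4: enter (4,1), '.' pass, move up to (3,1)
Step 5: enter (3,1), '.' pass, move up to (2,1)
Step 6: enter (2,1), '.' pass, move up to (1,1)
Step 7: enter (1,1), '.' pass, move up to (0,1)
Step 8: enter (0,1), '.' pass, move up to (-1,1)
Step 9: at (-1,1) — EXIT via top edge, pos 1
Distinct cells visited: 8 (path length 8)

Answer: 8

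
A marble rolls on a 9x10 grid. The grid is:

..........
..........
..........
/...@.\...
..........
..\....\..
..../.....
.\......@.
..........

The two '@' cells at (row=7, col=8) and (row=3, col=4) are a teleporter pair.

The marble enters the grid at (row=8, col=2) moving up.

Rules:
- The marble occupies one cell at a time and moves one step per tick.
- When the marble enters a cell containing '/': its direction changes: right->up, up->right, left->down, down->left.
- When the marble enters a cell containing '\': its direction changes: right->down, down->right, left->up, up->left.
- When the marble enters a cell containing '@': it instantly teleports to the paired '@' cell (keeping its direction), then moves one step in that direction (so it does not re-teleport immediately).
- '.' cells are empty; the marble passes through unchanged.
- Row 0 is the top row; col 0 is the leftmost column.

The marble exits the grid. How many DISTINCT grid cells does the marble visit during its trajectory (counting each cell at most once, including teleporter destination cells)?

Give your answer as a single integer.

Step 1: enter (8,2), '.' pass, move up to (7,2)
Step 2: enter (7,2), '.' pass, move up to (6,2)
Step 3: enter (6,2), '.' pass, move up to (5,2)
Step 4: enter (5,2), '\' deflects up->left, move left to (5,1)
Step 5: enter (5,1), '.' pass, move left to (5,0)
Step 6: enter (5,0), '.' pass, move left to (5,-1)
Step 7: at (5,-1) — EXIT via left edge, pos 5
Distinct cells visited: 6 (path length 6)

Answer: 6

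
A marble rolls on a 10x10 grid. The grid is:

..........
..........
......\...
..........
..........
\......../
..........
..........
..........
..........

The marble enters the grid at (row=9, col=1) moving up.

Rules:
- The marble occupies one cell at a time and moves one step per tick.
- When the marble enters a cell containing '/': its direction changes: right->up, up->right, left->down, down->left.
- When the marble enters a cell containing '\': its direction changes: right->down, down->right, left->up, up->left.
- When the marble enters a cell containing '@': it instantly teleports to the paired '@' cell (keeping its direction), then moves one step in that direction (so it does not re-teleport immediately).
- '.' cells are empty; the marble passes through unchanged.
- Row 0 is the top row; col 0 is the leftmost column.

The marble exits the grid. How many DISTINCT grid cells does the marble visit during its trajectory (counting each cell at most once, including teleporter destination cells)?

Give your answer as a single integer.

Step 1: enter (9,1), '.' pass, move up to (8,1)
Step 2: enter (8,1), '.' pass, move up to (7,1)
Step 3: enter (7,1), '.' pass, move up to (6,1)
Step 4: enter (6,1), '.' pass, move up to (5,1)
Step 5: enter (5,1), '.' pass, move up to (4,1)
Step 6: enter (4,1), '.' pass, move up to (3,1)
Step 7: enter (3,1), '.' pass, move up to (2,1)
Step 8: enter (2,1), '.' pass, move up to (1,1)
Step 9: enter (1,1), '.' pass, move up to (0,1)
Step 10: enter (0,1), '.' pass, move up to (-1,1)
Step 11: at (-1,1) — EXIT via top edge, pos 1
Distinct cells visited: 10 (path length 10)

Answer: 10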